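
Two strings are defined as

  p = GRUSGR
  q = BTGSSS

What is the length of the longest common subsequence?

Let dp[i][j] be the LCS length of the first i characters of p and the first j characters of q. dp[i][j] = dp[i-1][j-1]+1 when the i-th and j-th characters match, else max(dp[i-1][j], dp[i][j-1]).
    ·  B  T  G  S  S  S
 ·  0  0  0  0  0  0  0
 G  0  0  0  1  1  1  1
 R  0  0  0  1  1  1  1
 U  0  0  0  1  1  1  1
 S  0  0  0  1  2  2  2
 G  0  0  0  1  2  2  2
 R  0  0  0  1  2  2  2
dp[6][6] = 2. One LCS (by backtracking along matches): GS.

2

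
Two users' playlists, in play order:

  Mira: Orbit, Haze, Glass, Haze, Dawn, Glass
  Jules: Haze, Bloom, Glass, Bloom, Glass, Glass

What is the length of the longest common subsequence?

Pick Haze at Mira[2]=Jules[1], then Glass at Mira[3]=Jules[5], then Glass at Mira[6]=Jules[6]; all 3 songs appear in both, in order. dp[6][6] = 3 confirms this is the maximum.

3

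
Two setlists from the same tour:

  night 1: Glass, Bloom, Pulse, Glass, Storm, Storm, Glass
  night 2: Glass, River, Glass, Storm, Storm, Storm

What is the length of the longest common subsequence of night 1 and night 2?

Taking Glass at night 1[1]=night 2[1]; then Glass at night 1[4]=night 2[3]; then Storm at night 1[5]=night 2[5]; then Storm at night 1[6]=night 2[6] gives a common subsequence of length 4. Since dp[7][6] = 4, nothing longer is possible.

4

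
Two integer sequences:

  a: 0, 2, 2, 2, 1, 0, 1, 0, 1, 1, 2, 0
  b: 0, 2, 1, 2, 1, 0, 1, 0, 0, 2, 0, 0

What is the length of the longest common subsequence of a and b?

9

Let dp[i][j] be the LCS length of the first i values of a and the first j values of b. dp[i][j] = dp[i-1][j-1]+1 when the i-th and j-th values match, else max(dp[i-1][j], dp[i][j-1]).
    ·  0  2  1  2  1  0  1  0  0  2  0  0
 ·  0  0  0  0  0  0  0  0  0  0  0  0  0
 0  0  1  1  1  1  1  1  1  1  1  1  1  1
 2  0  1  2  2  2  2  2  2  2  2  2  2  2
 2  0  1  2  2  3  3  3  3  3  3  3  3  3
 2  0  1  2  2  3  3  3  3  3  3  4  4  4
 1  0  1  2  3  3  4  4  4  4  4  4  4  4
 0  0  1  2  3  3  4  5  5  5  5  5  5  5
 1  0  1  2  3  3  4  5  6  6  6  6  6  6
 0  0  1  2  3  3  4  5  6  7  7  7  7  7
 1  0  1  2  3  3  4  5  6  7  7  7  7  7
 1  0  1  2  3  3  4  5  6  7  7  7  7  7
 2  0  1  2  3  4  4  5  6  7  7  8  8  8
 0  0  1  2  3  4  4  5  6  7  8  8  9  9
dp[12][12] = 9. One LCS (by backtracking along matches): 0, 2, 2, 1, 0, 1, 0, 2, 0.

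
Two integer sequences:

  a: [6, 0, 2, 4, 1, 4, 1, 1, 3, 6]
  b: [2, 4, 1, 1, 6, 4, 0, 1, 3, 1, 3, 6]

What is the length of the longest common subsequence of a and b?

Taking 2 (a #3, b #1); then 4 (a #4, b #2); then 1 (a #5, b #4); then 4 (a #6, b #6); then 1 (a #7, b #8); then 1 (a #8, b #10); then 3 (a #9, b #11); then 6 (a #10, b #12) gives a common subsequence of length 8. The LCS DP gives dp[10][12] = 8, so this is optimal.

8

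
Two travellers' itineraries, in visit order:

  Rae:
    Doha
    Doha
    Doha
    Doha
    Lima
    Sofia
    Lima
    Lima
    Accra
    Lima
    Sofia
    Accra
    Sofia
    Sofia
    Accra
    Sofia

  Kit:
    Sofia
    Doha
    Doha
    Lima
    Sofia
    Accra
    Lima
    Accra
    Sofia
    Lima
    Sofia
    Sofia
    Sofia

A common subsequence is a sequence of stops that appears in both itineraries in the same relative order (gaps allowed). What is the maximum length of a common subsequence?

10

One common subsequence of length 10: Doha at Rae[3]=Kit[2], then Doha at Rae[4]=Kit[3], then Lima at Rae[5]=Kit[4], then Sofia at Rae[6]=Kit[5], then Lima at Rae[8]=Kit[7], then Accra at Rae[9]=Kit[8], then Lima at Rae[10]=Kit[10], then Sofia at Rae[13]=Kit[11], then Sofia at Rae[14]=Kit[12], then Sofia at Rae[16]=Kit[13]. Since dp[16][13] = 10, nothing longer is possible.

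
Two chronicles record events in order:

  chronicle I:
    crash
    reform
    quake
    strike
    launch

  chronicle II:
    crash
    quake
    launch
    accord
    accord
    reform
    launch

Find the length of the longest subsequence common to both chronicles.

3

Match crash (chronicle I #1, chronicle II #1); then reform (chronicle I #2, chronicle II #6); then launch (chronicle I #5, chronicle II #7) — 3 events in the same relative order in both. Since dp[5][7] = 3, nothing longer is possible.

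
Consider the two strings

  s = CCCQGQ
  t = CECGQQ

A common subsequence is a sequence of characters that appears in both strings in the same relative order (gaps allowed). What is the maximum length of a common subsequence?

4

Let dp[i][j] be the LCS length of the first i characters of s and the first j characters of t. dp[i][j] = dp[i-1][j-1]+1 when the i-th and j-th characters match, else max(dp[i-1][j], dp[i][j-1]).
    ·  C  E  C  G  Q  Q
 ·  0  0  0  0  0  0  0
 C  0  1  1  1  1  1  1
 C  0  1  1  2  2  2  2
 C  0  1  1  2  2  2  2
 Q  0  1  1  2  2  3  3
 G  0  1  1  2  3  3  3
 Q  0  1  1  2  3  4  4
dp[6][6] = 4. One LCS (by backtracking along matches): CCQQ.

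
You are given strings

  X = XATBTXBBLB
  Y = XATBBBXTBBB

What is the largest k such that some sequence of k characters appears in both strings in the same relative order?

Match X at X[1]=Y[1]; then A at X[2]=Y[2]; then T at X[3]=Y[3]; then B at X[4]=Y[6]; then T at X[5]=Y[8]; then B at X[7]=Y[9]; then B at X[8]=Y[10]; then B at X[10]=Y[11] — 8 characters in the same relative order in both, and the DP table's final entry dp[10][11] is also 8, so no common subsequence is longer.

8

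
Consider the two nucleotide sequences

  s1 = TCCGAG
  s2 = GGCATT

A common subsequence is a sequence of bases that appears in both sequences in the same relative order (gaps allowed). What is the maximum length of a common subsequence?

2

Let dp[i][j] be the LCS length of the first i bases of s1 and the first j bases of s2. dp[i][j] = dp[i-1][j-1]+1 when the i-th and j-th bases match, else max(dp[i-1][j], dp[i][j-1]).
    ·  G  G  C  A  T  T
 ·  0  0  0  0  0  0  0
 T  0  0  0  0  0  1  1
 C  0  0  0  1  1  1  1
 C  0  0  0  1  1  1  1
 G  0  1  1  1  1  1  1
 A  0  1  1  1  2  2  2
 G  0  1  2  2  2  2  2
dp[6][6] = 2. One LCS (by backtracking along matches): CA.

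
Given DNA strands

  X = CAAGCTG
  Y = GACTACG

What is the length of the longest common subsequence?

4

Let dp[i][j] be the LCS length of the first i bases of X and the first j bases of Y. dp[i][j] = dp[i-1][j-1]+1 when the i-th and j-th bases match, else max(dp[i-1][j], dp[i][j-1]).
    ·  G  A  C  T  A  C  G
 ·  0  0  0  0  0  0  0  0
 C  0  0  0  1  1  1  1  1
 A  0  0  1  1  1  2  2  2
 A  0  0  1  1  1  2  2  2
 G  0  1  1  1  1  2  2  3
 C  0  1  1  2  2  2  3  3
 T  0  1  1  2  3  3  3  3
 G  0  1  1  2  3  3  3  4
dp[7][7] = 4. One LCS (by backtracking along matches): CACG.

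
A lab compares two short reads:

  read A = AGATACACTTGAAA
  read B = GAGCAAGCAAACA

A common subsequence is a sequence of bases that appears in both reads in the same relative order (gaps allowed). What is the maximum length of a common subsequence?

One common subsequence of length 9: A [1,2]; then G [2,3]; then A [3,5]; then A [5,6]; then C [6,8]; then A [7,9]; then A [12,10]; then A [13,11]; then A [14,13]. dp[14][13] = 9 confirms this is the maximum.

9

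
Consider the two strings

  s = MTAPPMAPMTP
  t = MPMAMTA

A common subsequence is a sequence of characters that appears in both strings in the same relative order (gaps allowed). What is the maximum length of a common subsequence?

Let dp[i][j] be the LCS length of the first i characters of s and the first j characters of t. dp[i][j] = dp[i-1][j-1]+1 when the i-th and j-th characters match, else max(dp[i-1][j], dp[i][j-1]).
    ·  M  P  M  A  M  T  A
 ·  0  0  0  0  0  0  0  0
 M  0  1  1  1  1  1  1  1
 T  0  1  1  1  1  1  2  2
 A  0  1  1  1  2  2  2  3
 P  0  1  2  2  2  2  2  3
 P  0  1  2  2  2  2  2  3
 M  0  1  2  3  3  3  3  3
 A  0  1  2  3  4  4  4  4
 P  0  1  2  3  4  4  4  4
 M  0  1  2  3  4  5  5  5
 T  0  1  2  3  4  5  6  6
 P  0  1  2  3  4  5  6  6
dp[11][7] = 6. One LCS (by backtracking along matches): MPMAMT.

6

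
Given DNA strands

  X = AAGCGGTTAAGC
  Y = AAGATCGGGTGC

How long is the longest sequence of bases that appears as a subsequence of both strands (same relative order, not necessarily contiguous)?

9

Match A [1,1], A [2,2], G [3,3], C [4,6], G [5,8], G [6,9], T [8,10], G [11,11], C [12,12] — 9 bases in the same relative order in both. Since dp[12][12] = 9, nothing longer is possible.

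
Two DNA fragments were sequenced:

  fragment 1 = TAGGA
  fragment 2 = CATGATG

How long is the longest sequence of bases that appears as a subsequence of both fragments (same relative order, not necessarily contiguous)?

3

Let dp[i][j] be the LCS length of the first i bases of fragment 1 and the first j bases of fragment 2. dp[i][j] = dp[i-1][j-1]+1 when the i-th and j-th bases match, else max(dp[i-1][j], dp[i][j-1]).
    ·  C  A  T  G  A  T  G
 ·  0  0  0  0  0  0  0  0
 T  0  0  0  1  1  1  1  1
 A  0  0  1  1  1  2  2  2
 G  0  0  1  1  2  2  2  3
 G  0  0  1  1  2  2  2  3
 A  0  0  1  1  2  3  3  3
dp[5][7] = 3. One LCS (by backtracking along matches): TAG.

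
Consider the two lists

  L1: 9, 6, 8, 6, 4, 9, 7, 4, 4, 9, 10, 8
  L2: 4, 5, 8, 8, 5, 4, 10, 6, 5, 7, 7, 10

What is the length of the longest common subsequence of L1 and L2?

4

Pick 8 [3,4], then 6 [4,8], then 7 [7,11], then 10 [11,12]; all 4 values appear in both, in order, and the DP table's final entry dp[12][12] is also 4, so no common subsequence is longer.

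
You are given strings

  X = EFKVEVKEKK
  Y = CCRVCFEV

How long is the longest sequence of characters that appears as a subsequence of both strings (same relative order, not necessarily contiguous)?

3

Let dp[i][j] be the LCS length of the first i characters of X and the first j characters of Y. dp[i][j] = dp[i-1][j-1]+1 when the i-th and j-th characters match, else max(dp[i-1][j], dp[i][j-1]).
    ·  C  C  R  V  C  F  E  V
 ·  0  0  0  0  0  0  0  0  0
 E  0  0  0  0  0  0  0  1  1
 F  0  0  0  0  0  0  1  1  1
 K  0  0  0  0  0  0  1  1  1
 V  0  0  0  0  1  1  1  1  2
 E  0  0  0  0  1  1  1  2  2
 V  0  0  0  0  1  1  1  2  3
 K  0  0  0  0  1  1  1  2  3
 E  0  0  0  0  1  1  1  2  3
 K  0  0  0  0  1  1  1  2  3
 K  0  0  0  0  1  1  1  2  3
dp[10][8] = 3. One LCS (by backtracking along matches): FEV.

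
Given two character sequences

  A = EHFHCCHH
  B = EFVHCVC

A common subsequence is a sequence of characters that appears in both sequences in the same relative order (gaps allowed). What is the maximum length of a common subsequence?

Let dp[i][j] be the LCS length of the first i characters of A and the first j characters of B. dp[i][j] = dp[i-1][j-1]+1 when the i-th and j-th characters match, else max(dp[i-1][j], dp[i][j-1]).
    ·  E  F  V  H  C  V  C
 ·  0  0  0  0  0  0  0  0
 E  0  1  1  1  1  1  1  1
 H  0  1  1  1  2  2  2  2
 F  0  1  2  2  2  2  2  2
 H  0  1  2  2  3  3  3  3
 C  0  1  2  2  3  4  4  4
 C  0  1  2  2  3  4  4  5
 H  0  1  2  2  3  4  4  5
 H  0  1  2  2  3  4  4  5
dp[8][7] = 5. One LCS (by backtracking along matches): EFHCC.

5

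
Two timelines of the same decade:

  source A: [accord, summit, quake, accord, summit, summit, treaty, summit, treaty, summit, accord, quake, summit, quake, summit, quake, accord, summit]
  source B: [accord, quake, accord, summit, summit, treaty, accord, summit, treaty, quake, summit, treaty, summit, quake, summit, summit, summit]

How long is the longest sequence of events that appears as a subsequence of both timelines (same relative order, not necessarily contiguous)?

13

Match accord (source A #1, source B #1), quake (source A #3, source B #2), accord (source A #4, source B #3), summit (source A #5, source B #5), summit (source A #6, source B #8), treaty (source A #7, source B #9), summit (source A #8, source B #11), treaty (source A #9, source B #12), summit (source A #10, source B #13), quake (source A #12, source B #14), summit (source A #13, source B #15), summit (source A #15, source B #16), summit (source A #18, source B #17) — 13 events in the same relative order in both. The LCS DP gives dp[18][17] = 13, so this is optimal.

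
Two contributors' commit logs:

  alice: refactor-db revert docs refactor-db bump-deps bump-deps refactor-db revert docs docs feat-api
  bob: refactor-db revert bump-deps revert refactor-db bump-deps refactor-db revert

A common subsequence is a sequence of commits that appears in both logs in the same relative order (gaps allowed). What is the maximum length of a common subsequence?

One common subsequence of length 6: refactor-db [1,1]; then revert [2,4]; then refactor-db [4,5]; then bump-deps [6,6]; then refactor-db [7,7]; then revert [8,8]. dp[11][8] = 6 confirms this is the maximum.

6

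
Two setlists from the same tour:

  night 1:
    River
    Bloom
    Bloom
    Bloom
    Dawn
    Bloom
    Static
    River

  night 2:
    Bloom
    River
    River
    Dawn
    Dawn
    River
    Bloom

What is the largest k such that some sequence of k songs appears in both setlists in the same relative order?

Pick River (night 1 #1, night 2 #3) → Dawn (night 1 #5, night 2 #5) → Bloom (night 1 #6, night 2 #7); all 3 songs appear in both, in order, and the DP table's final entry dp[8][7] is also 3, so no common subsequence is longer.

3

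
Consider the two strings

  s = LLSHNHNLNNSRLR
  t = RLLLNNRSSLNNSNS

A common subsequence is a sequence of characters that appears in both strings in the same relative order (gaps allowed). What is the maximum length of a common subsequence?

Match L [1,3]; then L [2,4]; then N [5,5]; then N [7,6]; then L [8,10]; then N [9,12]; then N [10,14]; then S [11,15] — 8 characters in the same relative order in both. Since dp[14][15] = 8, nothing longer is possible.

8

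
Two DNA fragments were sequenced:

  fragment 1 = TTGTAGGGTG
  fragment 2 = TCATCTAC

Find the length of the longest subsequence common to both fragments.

One common subsequence of length 4: T (fragment 1 #1, fragment 2 #1), then T (fragment 1 #2, fragment 2 #4), then T (fragment 1 #4, fragment 2 #6), then A (fragment 1 #5, fragment 2 #7). Since dp[10][8] = 4, nothing longer is possible.

4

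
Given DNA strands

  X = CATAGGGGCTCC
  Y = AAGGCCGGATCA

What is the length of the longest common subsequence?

8

Pick A at X[2]=Y[1], then A at X[4]=Y[2], then G at X[5]=Y[3], then G at X[6]=Y[4], then G at X[7]=Y[7], then G at X[8]=Y[8], then T at X[10]=Y[10], then C at X[11]=Y[11]; all 8 bases appear in both, in order. dp[12][12] = 8 confirms this is the maximum.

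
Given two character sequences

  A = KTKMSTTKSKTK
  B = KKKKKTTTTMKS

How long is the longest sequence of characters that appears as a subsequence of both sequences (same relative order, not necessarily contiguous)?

Let dp[i][j] be the LCS length of the first i characters of A and the first j characters of B. dp[i][j] = dp[i-1][j-1]+1 when the i-th and j-th characters match, else max(dp[i-1][j], dp[i][j-1]).
    ·  K  K  K  K  K  T  T  T  T  M  K  S
 ·  0  0  0  0  0  0  0  0  0  0  0  0  0
 K  0  1  1  1  1  1  1  1  1  1  1  1  1
 T  0  1  1  1  1  1  2  2  2  2  2  2  2
 K  0  1  2  2  2  2  2  2  2  2  2  3  3
 M  0  1  2  2  2  2  2  2  2  2  3  3  3
 S  0  1  2  2  2  2  2  2  2  2  3  3  4
 T  0  1  2  2  2  2  3  3  3  3  3  3  4
 T  0  1  2  2  2  2  3  4  4  4  4  4  4
 K  0  1  2  3  3  3  3  4  4  4  4  5  5
 S  0  1  2  3  3  3  3  4  4  4  4  5  6
 K  0  1  2  3  4  4  4  4  4  4  4  5  6
 T  0  1  2  3  4  4  5  5  5  5  5  5  6
 K  0  1  2  3  4  5  5  5  5  5  5  6  6
dp[12][12] = 6. One LCS (by backtracking along matches): KTTTKS.

6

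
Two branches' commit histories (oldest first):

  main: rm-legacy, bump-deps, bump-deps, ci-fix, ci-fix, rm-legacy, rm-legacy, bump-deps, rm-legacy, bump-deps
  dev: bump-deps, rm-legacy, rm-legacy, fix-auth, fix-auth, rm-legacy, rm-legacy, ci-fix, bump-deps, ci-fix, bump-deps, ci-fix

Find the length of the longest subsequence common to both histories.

Pick rm-legacy [1,3], then rm-legacy [6,6], then rm-legacy [7,7], then bump-deps [8,9], then bump-deps [10,11]; all 5 commits appear in both, in order. Since dp[10][12] = 5, nothing longer is possible.

5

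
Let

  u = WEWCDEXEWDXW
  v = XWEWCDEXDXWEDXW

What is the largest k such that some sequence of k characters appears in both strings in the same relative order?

11

Pick W [1,2]; then E [2,3]; then W [3,4]; then C [4,5]; then D [5,6]; then E [6,7]; then X [7,10]; then E [8,12]; then D [10,13]; then X [11,14]; then W [12,15]; all 11 characters appear in both, in order. The LCS DP gives dp[12][15] = 11, so this is optimal.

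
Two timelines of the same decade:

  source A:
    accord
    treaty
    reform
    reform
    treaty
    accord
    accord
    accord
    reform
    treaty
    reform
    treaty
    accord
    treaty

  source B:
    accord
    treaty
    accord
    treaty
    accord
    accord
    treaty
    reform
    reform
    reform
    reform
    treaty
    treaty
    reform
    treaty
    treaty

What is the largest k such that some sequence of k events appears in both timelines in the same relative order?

10

One common subsequence of length 10: accord [1,1] → treaty [2,2] → treaty [5,4] → accord [6,5] → accord [7,6] → reform [9,11] → treaty [10,13] → reform [11,14] → treaty [12,15] → treaty [14,16]. dp[14][16] = 10 confirms this is the maximum.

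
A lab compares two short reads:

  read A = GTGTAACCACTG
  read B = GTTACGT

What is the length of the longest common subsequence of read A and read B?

6

Let dp[i][j] be the LCS length of the first i bases of read A and the first j bases of read B. dp[i][j] = dp[i-1][j-1]+1 when the i-th and j-th bases match, else max(dp[i-1][j], dp[i][j-1]).
    ·  G  T  T  A  C  G  T
 ·  0  0  0  0  0  0  0  0
 G  0  1  1  1  1  1  1  1
 T  0  1  2  2  2  2  2  2
 G  0  1  2  2  2  2  3  3
 T  0  1  2  3  3  3  3  4
 A  0  1  2  3  4  4  4  4
 A  0  1  2  3  4  4  4  4
 C  0  1  2  3  4  5  5  5
 C  0  1  2  3  4  5  5  5
 A  0  1  2  3  4  5  5  5
 C  0  1  2  3  4  5  5  5
 T  0  1  2  3  4  5  5  6
 G  0  1  2  3  4  5  6  6
dp[12][7] = 6. One LCS (by backtracking along matches): GTTACT.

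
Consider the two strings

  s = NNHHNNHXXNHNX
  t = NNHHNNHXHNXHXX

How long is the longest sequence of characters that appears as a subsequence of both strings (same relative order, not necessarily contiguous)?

11

One common subsequence of length 11: N (s #1, t #1); then N (s #2, t #2); then H (s #3, t #3); then H (s #4, t #4); then N (s #5, t #5); then N (s #6, t #6); then H (s #7, t #7); then X (s #8, t #8); then X (s #9, t #11); then H (s #11, t #12); then X (s #13, t #14). Since dp[13][14] = 11, nothing longer is possible.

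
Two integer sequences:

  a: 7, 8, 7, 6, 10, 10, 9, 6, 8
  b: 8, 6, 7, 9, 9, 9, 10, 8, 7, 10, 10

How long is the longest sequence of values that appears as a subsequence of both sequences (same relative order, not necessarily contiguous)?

5

Taking 7 [1,3], 8 [2,8], 7 [3,9], 10 [5,10], 10 [6,11] gives a common subsequence of length 5. dp[9][11] = 5 confirms this is the maximum.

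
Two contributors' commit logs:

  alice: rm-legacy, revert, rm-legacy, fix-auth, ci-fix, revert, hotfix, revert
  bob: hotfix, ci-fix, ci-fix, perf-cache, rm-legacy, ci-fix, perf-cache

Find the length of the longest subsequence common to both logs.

Taking rm-legacy (alice #3, bob #5) → ci-fix (alice #5, bob #6) gives a common subsequence of length 2, and the DP table's final entry dp[8][7] is also 2, so no common subsequence is longer.

2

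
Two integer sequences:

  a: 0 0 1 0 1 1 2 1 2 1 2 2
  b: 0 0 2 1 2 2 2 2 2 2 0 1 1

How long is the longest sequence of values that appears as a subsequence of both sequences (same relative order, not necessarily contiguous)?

7

One common subsequence of length 7: 0 (a #1, b #1) → 0 (a #2, b #2) → 1 (a #3, b #4) → 2 (a #7, b #7) → 2 (a #9, b #8) → 2 (a #11, b #9) → 2 (a #12, b #10). The LCS DP gives dp[12][13] = 7, so this is optimal.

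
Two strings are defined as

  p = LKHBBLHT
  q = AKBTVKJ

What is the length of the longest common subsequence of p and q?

3

Pick K at p[2]=q[2]; then B at p[5]=q[3]; then T at p[8]=q[4]; all 3 characters appear in both, in order. The LCS DP gives dp[8][7] = 3, so this is optimal.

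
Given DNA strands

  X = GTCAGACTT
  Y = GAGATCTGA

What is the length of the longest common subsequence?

Let dp[i][j] be the LCS length of the first i bases of X and the first j bases of Y. dp[i][j] = dp[i-1][j-1]+1 when the i-th and j-th bases match, else max(dp[i-1][j], dp[i][j-1]).
    ·  G  A  G  A  T  C  T  G  A
 ·  0  0  0  0  0  0  0  0  0  0
 G  0  1  1  1  1  1  1  1  1  1
 T  0  1  1  1  1  2  2  2  2  2
 C  0  1  1  1  1  2  3  3  3  3
 A  0  1  2  2  2  2  3  3  3  4
 G  0  1  2  3  3  3  3  3  4  4
 A  0  1  2  3  4  4  4  4  4  5
 C  0  1  2  3  4  4  5  5  5  5
 T  0  1  2  3  4  5  5  6  6  6
 T  0  1  2  3  4  5  5  6  6  6
dp[9][9] = 6. One LCS (by backtracking along matches): GAGACT.

6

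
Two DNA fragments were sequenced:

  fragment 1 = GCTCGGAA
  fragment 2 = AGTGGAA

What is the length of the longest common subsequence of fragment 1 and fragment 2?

6

Pick G (fragment 1 #1, fragment 2 #2) → T (fragment 1 #3, fragment 2 #3) → G (fragment 1 #5, fragment 2 #4) → G (fragment 1 #6, fragment 2 #5) → A (fragment 1 #7, fragment 2 #6) → A (fragment 1 #8, fragment 2 #7); all 6 bases appear in both, in order, and the DP table's final entry dp[8][7] is also 6, so no common subsequence is longer.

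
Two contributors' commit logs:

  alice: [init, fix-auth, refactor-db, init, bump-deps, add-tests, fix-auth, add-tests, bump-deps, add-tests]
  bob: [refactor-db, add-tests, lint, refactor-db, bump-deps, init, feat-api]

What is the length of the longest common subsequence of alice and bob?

3

Match refactor-db (alice #3, bob #1); then add-tests (alice #6, bob #2); then bump-deps (alice #9, bob #5) — 3 commits in the same relative order in both, and the DP table's final entry dp[10][7] is also 3, so no common subsequence is longer.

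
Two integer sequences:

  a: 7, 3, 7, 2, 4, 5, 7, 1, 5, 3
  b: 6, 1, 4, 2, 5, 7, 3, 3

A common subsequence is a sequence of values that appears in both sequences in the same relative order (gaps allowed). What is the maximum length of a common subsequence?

4

One common subsequence of length 4: 2 at a[4]=b[4], 5 at a[6]=b[5], 7 at a[7]=b[6], 3 at a[10]=b[8]. Since dp[10][8] = 4, nothing longer is possible.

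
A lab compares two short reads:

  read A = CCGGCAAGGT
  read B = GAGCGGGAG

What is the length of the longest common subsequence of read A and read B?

5

Taking C at read A[1]=read B[4], G at read A[3]=read B[6], G at read A[4]=read B[7], A at read A[7]=read B[8], G at read A[9]=read B[9] gives a common subsequence of length 5. dp[10][9] = 5 confirms this is the maximum.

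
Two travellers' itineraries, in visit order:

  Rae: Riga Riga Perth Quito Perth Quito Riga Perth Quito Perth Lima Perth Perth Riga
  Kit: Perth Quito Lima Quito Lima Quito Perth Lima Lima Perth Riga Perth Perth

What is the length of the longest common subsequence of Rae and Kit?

8

Pick Perth at Rae[3]=Kit[1]; then Quito at Rae[4]=Kit[2]; then Quito at Rae[6]=Kit[4]; then Quito at Rae[9]=Kit[6]; then Perth at Rae[10]=Kit[7]; then Lima at Rae[11]=Kit[9]; then Perth at Rae[12]=Kit[12]; then Perth at Rae[13]=Kit[13]; all 8 stops appear in both, in order, and the DP table's final entry dp[14][13] is also 8, so no common subsequence is longer.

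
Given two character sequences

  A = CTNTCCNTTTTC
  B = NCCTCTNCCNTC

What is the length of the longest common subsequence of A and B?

Let dp[i][j] be the LCS length of the first i characters of A and the first j characters of B. dp[i][j] = dp[i-1][j-1]+1 when the i-th and j-th characters match, else max(dp[i-1][j], dp[i][j-1]).
    ·  N  C  C  T  C  T  N  C  C  N  T  C
 ·  0  0  0  0  0  0  0  0  0  0  0  0  0
 C  0  0  1  1  1  1  1  1  1  1  1  1  1
 T  0  0  1  1  2  2  2  2  2  2  2  2  2
 N  0  1  1  1  2  2  2  3  3  3  3  3  3
 T  0  1  1  1  2  2  3  3  3  3  3  4  4
 C  0  1  2  2  2  3  3  3  4  4  4  4  5
 C  0  1  2  3  3  3  3  3  4  5  5  5  5
 N  0  1  2  3  3  3  3  4  4  5  6  6  6
 T  0  1  2  3  4  4  4  4  4  5  6  7  7
 T  0  1  2  3  4  4  5  5  5  5  6  7  7
 T  0  1  2  3  4  4  5  5  5  5  6  7  7
 T  0  1  2  3  4  4  5  5  5  5  6  7  7
 C  0  1  2  3  4  5  5  5  6  6  6  7  8
dp[12][12] = 8. One LCS (by backtracking along matches): CTNCCNTC.

8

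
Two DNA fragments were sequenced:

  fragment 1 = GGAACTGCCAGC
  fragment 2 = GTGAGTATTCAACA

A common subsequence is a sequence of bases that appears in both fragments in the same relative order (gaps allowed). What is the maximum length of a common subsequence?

One common subsequence of length 8: G [1,1], then G [2,3], then A [3,4], then A [4,7], then T [6,9], then C [8,10], then C [9,13], then A [10,14]. Since dp[12][14] = 8, nothing longer is possible.

8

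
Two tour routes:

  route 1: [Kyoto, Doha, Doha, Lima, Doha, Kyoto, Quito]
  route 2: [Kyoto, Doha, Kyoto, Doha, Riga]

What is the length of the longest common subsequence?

3

Pick Kyoto [1,1], then Doha [2,2], then Doha [3,4]; all 3 stops appear in both, in order. The LCS DP gives dp[7][5] = 3, so this is optimal.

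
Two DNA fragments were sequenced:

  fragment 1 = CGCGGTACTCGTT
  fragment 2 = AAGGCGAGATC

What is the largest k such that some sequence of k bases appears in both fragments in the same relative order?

7

Let dp[i][j] be the LCS length of the first i bases of fragment 1 and the first j bases of fragment 2. dp[i][j] = dp[i-1][j-1]+1 when the i-th and j-th bases match, else max(dp[i-1][j], dp[i][j-1]).
    ·  A  A  G  G  C  G  A  G  A  T  C
 ·  0  0  0  0  0  0  0  0  0  0  0  0
 C  0  0  0  0  0  1  1  1  1  1  1  1
 G  0  0  0  1  1  1  2  2  2  2  2  2
 C  0  0  0  1  1  2  2  2  2  2  2  3
 G  0  0  0  1  2  2  3  3  3  3  3  3
 G  0  0  0  1  2  2  3  3  4  4  4  4
 T  0  0  0  1  2  2  3  3  4  4  5  5
 A  0  1  1  1  2  2  3  4  4  5  5  5
 C  0  1  1  1  2  3  3  4  4  5  5  6
 T  0  1  1  1  2  3  3  4  4  5  6  6
 C  0  1  1  1  2  3  3  4  4  5  6  7
 G  0  1  1  2  2  3  4  4  5  5  6  7
 T  0  1  1  2  2  3  4  4  5  5  6  7
 T  0  1  1  2  2  3  4  4  5  5  6  7
dp[13][11] = 7. One LCS (by backtracking along matches): GCGGATC.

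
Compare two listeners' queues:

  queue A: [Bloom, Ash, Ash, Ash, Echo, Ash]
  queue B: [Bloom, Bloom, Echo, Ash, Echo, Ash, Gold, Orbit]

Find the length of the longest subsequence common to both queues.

Match Bloom (queue A #1, queue B #2), Ash (queue A #4, queue B #4), Echo (queue A #5, queue B #5), Ash (queue A #6, queue B #6) — 4 songs in the same relative order in both. dp[6][8] = 4 confirms this is the maximum.

4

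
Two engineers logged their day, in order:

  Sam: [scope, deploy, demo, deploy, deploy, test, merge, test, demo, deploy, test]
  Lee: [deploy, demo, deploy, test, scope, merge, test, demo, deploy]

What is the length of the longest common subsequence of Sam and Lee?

One common subsequence of length 8: deploy (Sam #2, Lee #1), demo (Sam #3, Lee #2), deploy (Sam #5, Lee #3), test (Sam #6, Lee #4), merge (Sam #7, Lee #6), test (Sam #8, Lee #7), demo (Sam #9, Lee #8), deploy (Sam #10, Lee #9). The LCS DP gives dp[11][9] = 8, so this is optimal.

8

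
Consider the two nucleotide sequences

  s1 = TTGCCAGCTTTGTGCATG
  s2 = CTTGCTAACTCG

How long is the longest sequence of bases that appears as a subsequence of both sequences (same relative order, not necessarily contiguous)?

Match T (s1 #1, s2 #2); then T (s1 #2, s2 #3); then G (s1 #3, s2 #4); then C (s1 #4, s2 #5); then A (s1 #6, s2 #8); then C (s1 #8, s2 #9); then T (s1 #13, s2 #10); then C (s1 #15, s2 #11); then G (s1 #18, s2 #12) — 9 bases in the same relative order in both, and the DP table's final entry dp[18][12] is also 9, so no common subsequence is longer.

9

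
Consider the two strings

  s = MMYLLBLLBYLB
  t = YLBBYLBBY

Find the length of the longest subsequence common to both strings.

7

Match Y at s[3]=t[1], L at s[5]=t[2], B at s[6]=t[3], B at s[9]=t[4], Y at s[10]=t[5], L at s[11]=t[6], B at s[12]=t[8] — 7 characters in the same relative order in both. The LCS DP gives dp[12][9] = 7, so this is optimal.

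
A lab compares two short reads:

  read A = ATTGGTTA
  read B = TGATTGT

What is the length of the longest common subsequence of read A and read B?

5

Let dp[i][j] be the LCS length of the first i bases of read A and the first j bases of read B. dp[i][j] = dp[i-1][j-1]+1 when the i-th and j-th bases match, else max(dp[i-1][j], dp[i][j-1]).
    ·  T  G  A  T  T  G  T
 ·  0  0  0  0  0  0  0  0
 A  0  0  0  1  1  1  1  1
 T  0  1  1  1  2  2  2  2
 T  0  1  1  1  2  3  3  3
 G  0  1  2  2  2  3  4  4
 G  0  1  2  2  2  3  4  4
 T  0  1  2  2  3  3  4  5
 T  0  1  2  2  3  4  4  5
 A  0  1  2  3  3  4  4  5
dp[8][7] = 5. One LCS (by backtracking along matches): ATTGT.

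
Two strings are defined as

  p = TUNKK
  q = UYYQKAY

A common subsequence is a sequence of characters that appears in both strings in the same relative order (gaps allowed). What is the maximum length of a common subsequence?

Let dp[i][j] be the LCS length of the first i characters of p and the first j characters of q. dp[i][j] = dp[i-1][j-1]+1 when the i-th and j-th characters match, else max(dp[i-1][j], dp[i][j-1]).
    ·  U  Y  Y  Q  K  A  Y
 ·  0  0  0  0  0  0  0  0
 T  0  0  0  0  0  0  0  0
 U  0  1  1  1  1  1  1  1
 N  0  1  1  1  1  1  1  1
 K  0  1  1  1  1  2  2  2
 K  0  1  1  1  1  2  2  2
dp[5][7] = 2. One LCS (by backtracking along matches): UK.

2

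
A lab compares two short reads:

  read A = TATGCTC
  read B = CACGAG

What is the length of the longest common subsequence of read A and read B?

2

Let dp[i][j] be the LCS length of the first i bases of read A and the first j bases of read B. dp[i][j] = dp[i-1][j-1]+1 when the i-th and j-th bases match, else max(dp[i-1][j], dp[i][j-1]).
    ·  C  A  C  G  A  G
 ·  0  0  0  0  0  0  0
 T  0  0  0  0  0  0  0
 A  0  0  1  1  1  1  1
 T  0  0  1  1  1  1  1
 G  0  0  1  1  2  2  2
 C  0  1  1  2  2  2  2
 T  0  1  1  2  2  2  2
 C  0  1  1  2  2  2  2
dp[7][6] = 2. One LCS (by backtracking along matches): AG.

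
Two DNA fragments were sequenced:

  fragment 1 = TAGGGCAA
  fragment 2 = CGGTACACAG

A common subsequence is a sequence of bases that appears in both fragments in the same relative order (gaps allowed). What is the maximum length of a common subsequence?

5

Let dp[i][j] be the LCS length of the first i bases of fragment 1 and the first j bases of fragment 2. dp[i][j] = dp[i-1][j-1]+1 when the i-th and j-th bases match, else max(dp[i-1][j], dp[i][j-1]).
    ·  C  G  G  T  A  C  A  C  A  G
 ·  0  0  0  0  0  0  0  0  0  0  0
 T  0  0  0  0  1  1  1  1  1  1  1
 A  0  0  0  0  1  2  2  2  2  2  2
 G  0  0  1  1  1  2  2  2  2  2  3
 G  0  0  1  2  2  2  2  2  2  2  3
 G  0  0  1  2  2  2  2  2  2  2  3
 C  0  1  1  2  2  2  3  3  3  3  3
 A  0  1  1  2  2  3  3  4  4  4  4
 A  0  1  1  2  2  3  3  4  4  5  5
dp[8][10] = 5. One LCS (by backtracking along matches): TACAA.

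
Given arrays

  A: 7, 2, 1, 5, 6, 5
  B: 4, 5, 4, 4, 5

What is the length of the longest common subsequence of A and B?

2

Let dp[i][j] be the LCS length of the first i values of A and the first j values of B. dp[i][j] = dp[i-1][j-1]+1 when the i-th and j-th values match, else max(dp[i-1][j], dp[i][j-1]).
    ·  4  5  4  4  5
 ·  0  0  0  0  0  0
 7  0  0  0  0  0  0
 2  0  0  0  0  0  0
 1  0  0  0  0  0  0
 5  0  0  1  1  1  1
 6  0  0  1  1  1  1
 5  0  0  1  1  1  2
dp[6][5] = 2. One LCS (by backtracking along matches): 5, 5.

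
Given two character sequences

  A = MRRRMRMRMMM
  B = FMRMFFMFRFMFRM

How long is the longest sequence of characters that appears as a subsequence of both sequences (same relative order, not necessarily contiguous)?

7

Taking M (A #1, B #2), R (A #2, B #3), M (A #5, B #7), R (A #6, B #9), M (A #7, B #11), R (A #8, B #13), M (A #11, B #14) gives a common subsequence of length 7, and the DP table's final entry dp[11][14] is also 7, so no common subsequence is longer.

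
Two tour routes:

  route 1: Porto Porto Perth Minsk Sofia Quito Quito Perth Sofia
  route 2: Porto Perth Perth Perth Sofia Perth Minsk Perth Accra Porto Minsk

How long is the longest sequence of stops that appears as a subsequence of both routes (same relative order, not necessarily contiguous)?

One common subsequence of length 4: Porto at route 1[1]=route 2[1], Perth at route 1[3]=route 2[6], Minsk at route 1[4]=route 2[7], Perth at route 1[8]=route 2[8]. The LCS DP gives dp[9][11] = 4, so this is optimal.

4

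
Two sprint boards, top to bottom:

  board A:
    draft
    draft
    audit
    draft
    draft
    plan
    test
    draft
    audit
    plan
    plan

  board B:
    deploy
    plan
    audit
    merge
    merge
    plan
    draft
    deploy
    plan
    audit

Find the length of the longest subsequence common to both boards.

Taking audit (board A #3, board B #3), then draft (board A #4, board B #7), then plan (board A #6, board B #9), then audit (board A #9, board B #10) gives a common subsequence of length 4, and the DP table's final entry dp[11][10] is also 4, so no common subsequence is longer.

4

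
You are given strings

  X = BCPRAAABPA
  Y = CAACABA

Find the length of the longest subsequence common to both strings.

6

Pick C at X[2]=Y[1] → A at X[5]=Y[2] → A at X[6]=Y[3] → A at X[7]=Y[5] → B at X[8]=Y[6] → A at X[10]=Y[7]; all 6 characters appear in both, in order. The LCS DP gives dp[10][7] = 6, so this is optimal.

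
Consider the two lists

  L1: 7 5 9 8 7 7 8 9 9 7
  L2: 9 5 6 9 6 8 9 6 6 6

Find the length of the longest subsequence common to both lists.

Match 5 at L1[2]=L2[2], 9 at L1[3]=L2[4], 8 at L1[7]=L2[6], 9 at L1[8]=L2[7] — 4 values in the same relative order in both, and the DP table's final entry dp[10][10] is also 4, so no common subsequence is longer.

4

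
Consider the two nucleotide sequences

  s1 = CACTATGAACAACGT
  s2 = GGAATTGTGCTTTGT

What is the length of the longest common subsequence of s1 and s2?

7

Match A at s1[2]=s2[4], then T at s1[4]=s2[6], then T at s1[6]=s2[8], then G at s1[7]=s2[9], then C at s1[10]=s2[10], then G at s1[14]=s2[14], then T at s1[15]=s2[15] — 7 bases in the same relative order in both, and the DP table's final entry dp[15][15] is also 7, so no common subsequence is longer.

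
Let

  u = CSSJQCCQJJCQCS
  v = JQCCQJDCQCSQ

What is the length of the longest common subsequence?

Taking J [4,1], Q [5,2], C [6,3], C [7,4], Q [8,5], J [9,6], C [11,8], Q [12,9], C [13,10], S [14,11] gives a common subsequence of length 10. Since dp[14][12] = 10, nothing longer is possible.

10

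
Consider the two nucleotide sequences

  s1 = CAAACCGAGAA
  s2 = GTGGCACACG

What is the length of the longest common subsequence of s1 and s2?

Let dp[i][j] be the LCS length of the first i bases of s1 and the first j bases of s2. dp[i][j] = dp[i-1][j-1]+1 when the i-th and j-th bases match, else max(dp[i-1][j], dp[i][j-1]).
    ·  G  T  G  G  C  A  C  A  C  G
 ·  0  0  0  0  0  0  0  0  0  0  0
 C  0  0  0  0  0  1  1  1  1  1  1
 A  0  0  0  0  0  1  2  2  2  2  2
 A  0  0  0  0  0  1  2  2  3  3  3
 A  0  0  0  0  0  1  2  2  3  3  3
 C  0  0  0  0  0  1  2  3  3  4  4
 C  0  0  0  0  0  1  2  3  3  4  4
 G  0  1  1  1  1  1  2  3  3  4  5
 A  0  1  1  1  1  1  2  3  4  4  5
 G  0  1  1  2  2  2  2  3  4  4  5
 A  0  1  1  2  2  2  3  3  4  4  5
 A  0  1  1  2  2  2  3  3  4  4  5
dp[11][10] = 5. One LCS (by backtracking along matches): CAACG.

5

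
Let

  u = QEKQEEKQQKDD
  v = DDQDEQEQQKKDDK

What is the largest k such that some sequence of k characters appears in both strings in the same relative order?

9

Pick Q at u[1]=v[3] → E at u[2]=v[5] → Q at u[4]=v[6] → E at u[6]=v[7] → Q at u[8]=v[8] → Q at u[9]=v[9] → K at u[10]=v[11] → D at u[11]=v[12] → D at u[12]=v[13]; all 9 characters appear in both, in order, and the DP table's final entry dp[12][14] is also 9, so no common subsequence is longer.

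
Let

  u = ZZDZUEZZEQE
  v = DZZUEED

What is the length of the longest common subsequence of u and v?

5

Let dp[i][j] be the LCS length of the first i characters of u and the first j characters of v. dp[i][j] = dp[i-1][j-1]+1 when the i-th and j-th characters match, else max(dp[i-1][j], dp[i][j-1]).
    ·  D  Z  Z  U  E  E  D
 ·  0  0  0  0  0  0  0  0
 Z  0  0  1  1  1  1  1  1
 Z  0  0  1  2  2  2  2  2
 D  0  1  1  2  2  2  2  3
 Z  0  1  2  2  2  2  2  3
 U  0  1  2  2  3  3  3  3
 E  0  1  2  2  3  4  4  4
 Z  0  1  2  3  3  4  4  4
 Z  0  1  2  3  3  4  4  4
 E  0  1  2  3  3  4  5  5
 Q  0  1  2  3  3  4  5  5
 E  0  1  2  3  3  4  5  5
dp[11][7] = 5. One LCS (by backtracking along matches): ZZUEE.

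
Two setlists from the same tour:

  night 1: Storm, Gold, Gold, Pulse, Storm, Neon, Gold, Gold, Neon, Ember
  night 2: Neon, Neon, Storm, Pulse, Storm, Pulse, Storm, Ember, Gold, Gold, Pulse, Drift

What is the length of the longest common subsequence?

Match Storm [1,5], then Pulse [4,6], then Storm [5,7], then Gold [7,9], then Gold [8,10] — 5 songs in the same relative order in both. Since dp[10][12] = 5, nothing longer is possible.

5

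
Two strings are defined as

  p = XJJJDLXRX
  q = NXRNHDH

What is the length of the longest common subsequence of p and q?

Pick X (p #1, q #2), D (p #5, q #6); all 2 characters appear in both, in order, and the DP table's final entry dp[9][7] is also 2, so no common subsequence is longer.

2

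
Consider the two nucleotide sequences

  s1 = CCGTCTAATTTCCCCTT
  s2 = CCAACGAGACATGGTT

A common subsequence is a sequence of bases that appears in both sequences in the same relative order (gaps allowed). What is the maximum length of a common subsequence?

8

Taking C [1,2], then C [2,5], then G [3,8], then C [5,10], then A [8,11], then T [9,12], then T [16,15], then T [17,16] gives a common subsequence of length 8. dp[17][16] = 8 confirms this is the maximum.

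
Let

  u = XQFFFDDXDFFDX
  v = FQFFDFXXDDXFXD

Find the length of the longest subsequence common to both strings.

Taking Q (u #2, v #2), then F (u #3, v #3), then F (u #4, v #4), then F (u #5, v #6), then D (u #6, v #9), then D (u #7, v #10), then X (u #8, v #11), then F (u #10, v #12), then D (u #12, v #14) gives a common subsequence of length 9. The LCS DP gives dp[13][14] = 9, so this is optimal.

9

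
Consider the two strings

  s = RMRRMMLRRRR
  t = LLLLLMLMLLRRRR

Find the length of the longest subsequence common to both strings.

One common subsequence of length 7: M at s[2]=t[6] → M at s[5]=t[8] → L at s[7]=t[10] → R at s[8]=t[11] → R at s[9]=t[12] → R at s[10]=t[13] → R at s[11]=t[14]. dp[11][14] = 7 confirms this is the maximum.

7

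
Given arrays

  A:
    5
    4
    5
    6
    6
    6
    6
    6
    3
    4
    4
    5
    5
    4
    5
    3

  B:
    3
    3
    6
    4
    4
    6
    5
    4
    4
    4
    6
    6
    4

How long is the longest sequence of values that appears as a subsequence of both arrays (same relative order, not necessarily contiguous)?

One common subsequence of length 5: 5 at A[1]=B[7] → 4 at A[2]=B[10] → 6 at A[7]=B[11] → 6 at A[8]=B[12] → 4 at A[14]=B[13]. dp[16][13] = 5 confirms this is the maximum.

5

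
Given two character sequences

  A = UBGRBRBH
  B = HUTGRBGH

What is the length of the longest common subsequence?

5

Match U [1,2]; then G [3,4]; then R [4,5]; then B [5,6]; then H [8,8] — 5 characters in the same relative order in both. dp[8][8] = 5 confirms this is the maximum.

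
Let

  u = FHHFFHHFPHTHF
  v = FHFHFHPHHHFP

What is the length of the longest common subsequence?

9

Taking F (u #1, v #1); then H (u #2, v #2); then H (u #3, v #4); then F (u #5, v #5); then H (u #6, v #6); then H (u #7, v #8); then H (u #10, v #9); then H (u #12, v #10); then F (u #13, v #11) gives a common subsequence of length 9. Since dp[13][12] = 9, nothing longer is possible.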